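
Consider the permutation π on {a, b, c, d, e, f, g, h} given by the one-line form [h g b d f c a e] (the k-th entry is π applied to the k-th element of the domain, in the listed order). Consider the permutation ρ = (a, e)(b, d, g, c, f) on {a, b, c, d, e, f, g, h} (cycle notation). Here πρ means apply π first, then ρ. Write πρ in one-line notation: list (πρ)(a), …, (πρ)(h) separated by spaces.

h c d g b f e a

For each element, apply π then ρ: a → h → h; b → g → c; c → b → d; d → d → g; e → f → b; f → c → f; g → a → e; h → e → a.
So πρ in one-line form is h c d g b f e a.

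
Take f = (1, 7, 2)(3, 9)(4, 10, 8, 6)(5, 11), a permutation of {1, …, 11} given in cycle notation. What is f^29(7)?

7 lies in the 3-cycle (1, 7, 2).
Since the cycle has length 3, f^29 acts on it the same as f^2 (29 mod 3 = 2).
Advancing 2 steps from 7: 7 → 2 → 1.

1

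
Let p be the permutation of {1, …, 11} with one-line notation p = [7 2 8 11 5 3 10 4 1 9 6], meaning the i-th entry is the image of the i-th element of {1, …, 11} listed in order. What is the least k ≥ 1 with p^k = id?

Writing p as disjoint cycles, the cycle lengths are 5, 4, 1, 1.
The order is lcm(5, 4) = 20.

20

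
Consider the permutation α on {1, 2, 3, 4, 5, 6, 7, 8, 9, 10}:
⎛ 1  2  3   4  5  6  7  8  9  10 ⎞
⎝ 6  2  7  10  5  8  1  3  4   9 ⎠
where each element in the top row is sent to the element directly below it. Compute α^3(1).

Tracing 1 → 6 → … returns to 1 after 5 steps, so 1 lies in a 5-cycle (1 6 8 3 7).
Stepping 3 places around the cycle: 1 → 6 → 8 → 3.

3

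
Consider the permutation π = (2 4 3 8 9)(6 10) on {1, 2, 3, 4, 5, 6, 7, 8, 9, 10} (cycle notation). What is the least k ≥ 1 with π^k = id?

The cycle type of π is (5, 2, 1, 1, 1).
Since disjoint cycles commute, ord(π) = lcm(5, 2) = 10.

10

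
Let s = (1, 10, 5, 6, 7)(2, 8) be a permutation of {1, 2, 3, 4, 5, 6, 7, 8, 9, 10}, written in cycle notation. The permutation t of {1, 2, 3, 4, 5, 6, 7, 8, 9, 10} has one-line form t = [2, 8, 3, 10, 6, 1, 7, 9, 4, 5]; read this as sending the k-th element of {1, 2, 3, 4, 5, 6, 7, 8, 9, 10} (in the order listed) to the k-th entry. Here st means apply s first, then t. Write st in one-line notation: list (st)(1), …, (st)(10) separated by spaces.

(st)(x) = t(s(x)). Computing each image: t(s(1)) = t(10) = 5, t(s(2)) = t(8) = 9, t(s(3)) = t(3) = 3, t(s(4)) = t(4) = 10, t(s(5)) = t(6) = 1, t(s(6)) = t(7) = 7, t(s(7)) = t(1) = 2, t(s(8)) = t(2) = 8, t(s(9)) = t(9) = 4, t(s(10)) = t(5) = 6.
Hence st = [5 9 3 10 1 7 2 8 4 6].

5 9 3 10 1 7 2 8 4 6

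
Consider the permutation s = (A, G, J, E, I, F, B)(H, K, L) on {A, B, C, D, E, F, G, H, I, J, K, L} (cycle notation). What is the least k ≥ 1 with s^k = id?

21

The cycle type of s is (7, 3, 1, 1).
The order is lcm(7, 3) = 21.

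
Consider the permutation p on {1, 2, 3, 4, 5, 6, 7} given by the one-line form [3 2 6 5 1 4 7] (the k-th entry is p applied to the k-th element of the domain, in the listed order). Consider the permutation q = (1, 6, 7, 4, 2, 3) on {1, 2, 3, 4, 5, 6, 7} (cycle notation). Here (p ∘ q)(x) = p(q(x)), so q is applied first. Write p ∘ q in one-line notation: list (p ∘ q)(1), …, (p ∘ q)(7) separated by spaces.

4 6 3 2 1 7 5

(p ∘ q)(x) = p(q(x)). Computing each image: p(q(1)) = p(6) = 4, p(q(2)) = p(3) = 6, p(q(3)) = p(1) = 3, p(q(4)) = p(2) = 2, p(q(5)) = p(5) = 1, p(q(6)) = p(7) = 7, p(q(7)) = p(4) = 5.
Hence p ∘ q = [4 6 3 2 1 7 5].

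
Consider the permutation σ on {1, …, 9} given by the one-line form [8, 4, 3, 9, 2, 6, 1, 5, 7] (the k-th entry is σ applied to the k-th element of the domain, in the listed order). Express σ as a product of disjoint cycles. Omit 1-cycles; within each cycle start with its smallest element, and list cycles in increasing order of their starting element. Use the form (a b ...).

(1 8 5 2 4 9 7)

Start at 1 and follow images: 1 → 8 → 5 → 2 → 4 → 9 → 7 → 1, giving the cycle (1 8 5 2 4 9 7).
Continuing from each remaining unvisited element yields (1 8 5 2 4 9 7).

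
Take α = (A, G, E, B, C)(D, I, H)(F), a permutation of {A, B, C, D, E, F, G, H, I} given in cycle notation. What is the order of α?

15

The cycle type of α is (5, 3, 1).
The order is lcm(5, 3) = 15.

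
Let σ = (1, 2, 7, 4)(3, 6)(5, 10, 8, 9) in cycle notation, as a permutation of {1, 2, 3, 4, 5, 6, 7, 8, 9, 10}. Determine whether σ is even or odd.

odd

The cycle lengths are 4, 4, 2.
A cycle of length ℓ contributes ℓ−1 transpositions, so σ is a product of 3 + 3 + 1 = 7 transpositions — odd.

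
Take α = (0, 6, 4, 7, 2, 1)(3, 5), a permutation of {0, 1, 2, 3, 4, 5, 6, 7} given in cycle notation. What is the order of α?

6

The cycle type of α is (6, 2).
The order of α is the least common multiple of its cycle lengths: lcm(6, 2) = 6.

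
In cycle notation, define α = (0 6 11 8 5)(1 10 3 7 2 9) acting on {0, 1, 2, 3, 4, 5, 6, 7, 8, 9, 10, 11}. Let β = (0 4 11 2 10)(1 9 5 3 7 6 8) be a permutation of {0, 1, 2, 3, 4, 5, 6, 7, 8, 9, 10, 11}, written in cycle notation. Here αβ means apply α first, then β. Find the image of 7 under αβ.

10

(αβ)(7) = β(α(7)). α(7) = 2, then β(2) = 10. So (αβ)(7) = 10.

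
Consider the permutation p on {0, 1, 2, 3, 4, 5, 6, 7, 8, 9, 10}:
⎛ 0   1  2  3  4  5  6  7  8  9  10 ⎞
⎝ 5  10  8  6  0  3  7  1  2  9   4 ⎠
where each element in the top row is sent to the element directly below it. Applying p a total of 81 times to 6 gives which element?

Tracing 6 → 7 → … returns to 6 after 8 steps, so 6 lies in an 8-cycle (0 5 3 6 7 1 10 4).
On an 8-cycle, p^8 is the identity, so p^81 = p^1 there (81 ≡ 1 mod 8).
Stepping 1 place around the cycle: 6 → 7.

7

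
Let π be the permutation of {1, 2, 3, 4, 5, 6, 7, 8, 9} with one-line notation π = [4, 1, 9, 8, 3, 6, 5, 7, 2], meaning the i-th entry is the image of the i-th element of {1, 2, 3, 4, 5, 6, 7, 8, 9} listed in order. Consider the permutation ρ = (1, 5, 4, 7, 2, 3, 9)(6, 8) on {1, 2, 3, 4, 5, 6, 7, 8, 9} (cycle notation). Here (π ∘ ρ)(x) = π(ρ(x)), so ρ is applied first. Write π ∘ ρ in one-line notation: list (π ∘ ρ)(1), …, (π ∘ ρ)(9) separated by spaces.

Chase each element through ρ then π: 1 → 5 → 3; 2 → 3 → 9; 3 → 9 → 2; 4 → 7 → 5; 5 → 4 → 8; 6 → 8 → 7; 7 → 2 → 1; 8 → 6 → 6; 9 → 1 → 4.
Collecting the images, π ∘ ρ = [3 9 2 5 8 7 1 6 4].

3 9 2 5 8 7 1 6 4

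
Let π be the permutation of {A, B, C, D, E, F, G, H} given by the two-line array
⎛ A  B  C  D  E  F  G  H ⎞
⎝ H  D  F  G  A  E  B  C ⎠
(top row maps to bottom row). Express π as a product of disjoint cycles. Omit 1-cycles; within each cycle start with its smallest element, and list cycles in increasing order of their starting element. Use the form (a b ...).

From A: A → H → C → F → E → A, closing the cycle (A H C F E).
Repeating from the next unused element and collecting all non-trivial cycles gives (A H C F E)(B D G).

(A H C F E)(B D G)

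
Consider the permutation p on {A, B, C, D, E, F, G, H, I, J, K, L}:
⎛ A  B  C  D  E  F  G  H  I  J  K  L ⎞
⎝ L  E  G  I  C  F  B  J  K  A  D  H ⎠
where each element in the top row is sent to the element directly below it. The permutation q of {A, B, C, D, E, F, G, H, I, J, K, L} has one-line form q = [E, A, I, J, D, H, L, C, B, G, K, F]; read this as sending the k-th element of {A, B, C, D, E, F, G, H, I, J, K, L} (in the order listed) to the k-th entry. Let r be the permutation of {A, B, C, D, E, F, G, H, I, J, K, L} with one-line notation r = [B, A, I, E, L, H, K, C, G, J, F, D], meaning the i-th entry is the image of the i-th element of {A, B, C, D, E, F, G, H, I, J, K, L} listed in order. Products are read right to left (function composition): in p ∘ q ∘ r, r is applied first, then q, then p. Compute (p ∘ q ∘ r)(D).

Apply the permutations in order: r(D) = E, then q(E) = D, then p(D) = I. So (p ∘ q ∘ r)(D) = I.

I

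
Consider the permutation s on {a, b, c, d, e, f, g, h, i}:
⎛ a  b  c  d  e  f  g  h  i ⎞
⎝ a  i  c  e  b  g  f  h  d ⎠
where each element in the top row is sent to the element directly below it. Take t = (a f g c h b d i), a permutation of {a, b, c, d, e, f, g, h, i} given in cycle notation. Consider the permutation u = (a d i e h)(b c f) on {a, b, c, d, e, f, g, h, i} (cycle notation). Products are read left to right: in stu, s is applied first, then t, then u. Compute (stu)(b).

Chase b: s(b) = i; t(i) = a; u(a) = d. Hence (stu)(b) = d.

d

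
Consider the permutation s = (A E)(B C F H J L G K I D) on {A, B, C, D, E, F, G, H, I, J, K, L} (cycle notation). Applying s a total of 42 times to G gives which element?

G lies in the 10-cycle (B C F H J L G K I D).
Powers repeat with period 10 on this cycle, and 42 mod 10 = 2, so s^42(G) = s^2(G).
Advancing 2 steps from G: G → K → I.

I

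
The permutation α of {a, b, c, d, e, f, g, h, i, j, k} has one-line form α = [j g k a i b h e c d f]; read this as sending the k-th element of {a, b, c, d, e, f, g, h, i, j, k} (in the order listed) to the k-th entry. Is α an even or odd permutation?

odd

In disjoint-cycle form the cycle lengths are 8, 3.
A cycle of length ℓ contributes ℓ−1 transpositions, so α is a product of 7 + 2 = 9 transpositions — odd.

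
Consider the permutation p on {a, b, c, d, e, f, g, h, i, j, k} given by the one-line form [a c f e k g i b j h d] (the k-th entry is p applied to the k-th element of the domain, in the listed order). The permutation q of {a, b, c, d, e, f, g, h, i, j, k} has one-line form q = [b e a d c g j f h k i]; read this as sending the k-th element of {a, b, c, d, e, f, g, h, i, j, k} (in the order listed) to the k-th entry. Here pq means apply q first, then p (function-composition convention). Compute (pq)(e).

(pq)(e) = p(q(e)). q(e) = c, then p(c) = f. So (pq)(e) = f.

f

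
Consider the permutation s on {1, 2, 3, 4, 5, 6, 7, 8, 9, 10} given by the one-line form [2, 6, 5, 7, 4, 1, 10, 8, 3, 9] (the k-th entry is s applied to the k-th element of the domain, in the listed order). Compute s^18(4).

4

Tracing 4 → 7 → … returns to 4 after 6 steps, so 4 lies in a 6-cycle (3, 5, 4, 7, 10, 9).
On a 6-cycle, s^6 is the identity, so s^18 = s^0 there (18 ≡ 0 mod 6).
So s^18(4) = 4.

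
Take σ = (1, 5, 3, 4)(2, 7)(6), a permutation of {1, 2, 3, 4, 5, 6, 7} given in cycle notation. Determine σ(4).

1

Within (1, 5, 3, 4), 4 ↦ 1.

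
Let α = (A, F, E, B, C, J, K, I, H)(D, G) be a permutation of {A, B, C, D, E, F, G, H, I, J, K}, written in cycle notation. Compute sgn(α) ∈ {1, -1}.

The cycle lengths are 9, 2.
A cycle is odd iff its length is even; α has 1 even-length cycle, so sgn(α) = (−1)^1 and α is odd.

-1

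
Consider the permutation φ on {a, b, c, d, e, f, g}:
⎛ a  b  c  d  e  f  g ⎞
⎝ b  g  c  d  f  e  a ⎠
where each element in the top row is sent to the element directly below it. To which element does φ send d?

d

The entry below d in the array is d, so φ(d) = d.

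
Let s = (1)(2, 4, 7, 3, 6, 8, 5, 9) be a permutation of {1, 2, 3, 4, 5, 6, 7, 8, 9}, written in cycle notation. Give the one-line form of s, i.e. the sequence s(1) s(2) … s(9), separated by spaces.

Image by image: 1↦1, 2↦4, 3↦6, 4↦7, 5↦9, 6↦8, 7↦3, 8↦5, 9↦2.
Listing these in domain order gives 1 4 6 7 9 8 3 5 2.

1 4 6 7 9 8 3 5 2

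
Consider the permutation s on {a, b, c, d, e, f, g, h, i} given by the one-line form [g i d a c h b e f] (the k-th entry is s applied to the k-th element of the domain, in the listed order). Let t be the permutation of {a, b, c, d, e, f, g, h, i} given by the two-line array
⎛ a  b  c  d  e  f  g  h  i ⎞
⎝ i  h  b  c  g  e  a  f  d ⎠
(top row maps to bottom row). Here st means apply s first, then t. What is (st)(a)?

a

s(a) = g, then t(g) = a; composing gives (st)(a) = a.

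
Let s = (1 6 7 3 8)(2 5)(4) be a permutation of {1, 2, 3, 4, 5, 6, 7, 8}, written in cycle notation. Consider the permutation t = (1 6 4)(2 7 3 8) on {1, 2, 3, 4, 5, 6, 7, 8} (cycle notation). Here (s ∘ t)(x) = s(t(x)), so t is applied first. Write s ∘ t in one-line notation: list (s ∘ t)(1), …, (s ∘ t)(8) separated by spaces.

(s ∘ t)(x) = s(t(x)). Computing each image: s(t(1)) = s(6) = 7, s(t(2)) = s(7) = 3, s(t(3)) = s(8) = 1, s(t(4)) = s(1) = 6, s(t(5)) = s(5) = 2, s(t(6)) = s(4) = 4, s(t(7)) = s(3) = 8, s(t(8)) = s(2) = 5.
Hence s ∘ t = [7 3 1 6 2 4 8 5].

7 3 1 6 2 4 8 5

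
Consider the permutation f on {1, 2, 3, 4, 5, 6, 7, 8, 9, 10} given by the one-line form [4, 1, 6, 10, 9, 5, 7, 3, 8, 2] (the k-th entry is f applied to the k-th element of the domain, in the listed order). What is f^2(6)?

9

Tracing 6 → 5 → … returns to 6 after 5 steps, so 6 lies in a 5-cycle (3, 6, 5, 9, 8).
Advancing 2 steps from 6: 6 → 5 → 9.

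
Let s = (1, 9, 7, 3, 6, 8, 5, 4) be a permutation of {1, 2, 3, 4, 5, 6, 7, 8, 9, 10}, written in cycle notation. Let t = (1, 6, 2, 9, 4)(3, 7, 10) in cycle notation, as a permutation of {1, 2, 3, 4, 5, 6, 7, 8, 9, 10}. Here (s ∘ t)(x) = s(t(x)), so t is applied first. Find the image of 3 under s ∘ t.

First apply t: t(3) = 7, then s(7) = 3. Thus (s ∘ t)(3) = 3.

3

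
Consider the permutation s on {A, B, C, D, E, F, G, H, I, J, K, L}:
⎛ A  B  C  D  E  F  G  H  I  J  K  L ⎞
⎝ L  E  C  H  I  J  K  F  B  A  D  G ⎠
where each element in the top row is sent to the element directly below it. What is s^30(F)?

D

Tracing F → J → … returns to F after 8 steps, so F lies in an 8-cycle (A L G K D H F J).
On an 8-cycle, s^8 is the identity, so s^30 = s^6 there (30 ≡ 6 mod 8).
Stepping 6 places around the cycle: F → J → A → L → G → K → D.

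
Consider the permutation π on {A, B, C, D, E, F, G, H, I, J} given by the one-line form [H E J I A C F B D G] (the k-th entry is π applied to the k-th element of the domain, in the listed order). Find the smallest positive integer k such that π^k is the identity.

4

Decomposing into disjoint cycles gives cycle lengths 4, 4, 2.
The order is lcm(4, 4, 2) = 4.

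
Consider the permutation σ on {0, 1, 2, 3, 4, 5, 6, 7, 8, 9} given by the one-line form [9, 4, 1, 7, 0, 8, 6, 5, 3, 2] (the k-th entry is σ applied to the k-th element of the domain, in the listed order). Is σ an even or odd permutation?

odd

In disjoint-cycle form the cycle lengths are 5, 4, 1.
A cycle of length ℓ contributes ℓ−1 transpositions, so σ is a product of 4 + 3 = 7 transpositions — odd.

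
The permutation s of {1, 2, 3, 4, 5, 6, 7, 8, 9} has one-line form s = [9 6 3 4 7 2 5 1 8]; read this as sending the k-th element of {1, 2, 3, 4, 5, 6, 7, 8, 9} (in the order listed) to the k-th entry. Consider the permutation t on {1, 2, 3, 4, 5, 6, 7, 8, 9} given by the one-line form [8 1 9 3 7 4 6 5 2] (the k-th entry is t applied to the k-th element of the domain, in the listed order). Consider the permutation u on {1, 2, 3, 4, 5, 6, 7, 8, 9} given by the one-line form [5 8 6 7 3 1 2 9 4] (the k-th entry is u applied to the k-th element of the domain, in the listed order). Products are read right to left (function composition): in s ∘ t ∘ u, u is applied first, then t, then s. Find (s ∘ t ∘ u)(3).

(s ∘ t ∘ u)(3) = s(t(u(3))). u(3) = 6, then t(6) = 4, then s(4) = 4, so the result is 4.

4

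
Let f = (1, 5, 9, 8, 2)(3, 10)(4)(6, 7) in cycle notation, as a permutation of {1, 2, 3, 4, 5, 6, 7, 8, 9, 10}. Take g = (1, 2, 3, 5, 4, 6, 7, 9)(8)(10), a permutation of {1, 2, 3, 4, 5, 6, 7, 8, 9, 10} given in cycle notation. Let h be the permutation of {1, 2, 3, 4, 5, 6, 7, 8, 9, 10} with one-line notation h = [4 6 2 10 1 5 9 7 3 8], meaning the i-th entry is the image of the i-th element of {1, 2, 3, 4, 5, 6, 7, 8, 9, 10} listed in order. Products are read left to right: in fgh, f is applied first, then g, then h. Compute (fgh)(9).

7

Apply the permutations in order: f(9) = 8, then g(8) = 8, then h(8) = 7. So (fgh)(9) = 7.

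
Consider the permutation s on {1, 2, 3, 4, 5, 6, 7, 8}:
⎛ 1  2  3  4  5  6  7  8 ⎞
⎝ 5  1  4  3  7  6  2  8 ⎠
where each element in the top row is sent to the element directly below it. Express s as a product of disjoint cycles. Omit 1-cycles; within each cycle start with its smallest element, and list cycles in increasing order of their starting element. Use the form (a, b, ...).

From 1: 1 → 5 → 7 → 2 → 1, closing the cycle (1, 5, 7, 2).
Repeating from the next unused element and collecting all non-trivial cycles gives (1, 5, 7, 2)(3, 4).

(1, 5, 7, 2)(3, 4)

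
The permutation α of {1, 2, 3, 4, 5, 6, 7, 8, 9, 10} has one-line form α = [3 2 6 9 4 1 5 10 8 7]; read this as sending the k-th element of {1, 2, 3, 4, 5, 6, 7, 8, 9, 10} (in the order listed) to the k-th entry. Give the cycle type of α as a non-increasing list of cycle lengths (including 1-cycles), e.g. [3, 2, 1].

The disjoint cycles are (1 3 6)(2)(4 9 8 10 7 5), with lengths 6, 3, 1 in non-increasing order.

[6, 3, 1]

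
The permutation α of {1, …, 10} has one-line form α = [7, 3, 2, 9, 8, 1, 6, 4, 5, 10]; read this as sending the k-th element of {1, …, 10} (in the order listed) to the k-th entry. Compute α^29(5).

8

Tracing 5 → 8 → … returns to 5 after 4 steps, so 5 lies in a 4-cycle (4, 9, 5, 8).
Since the cycle has length 4, α^29 acts on it the same as α^1 (29 mod 4 = 1).
Advancing 1 step from 5: 5 → 8.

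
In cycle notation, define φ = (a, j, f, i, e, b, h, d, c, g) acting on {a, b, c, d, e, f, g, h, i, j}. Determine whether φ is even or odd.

odd

The cycle lengths are 10.
A cycle is odd iff its length is even; φ has 1 even-length cycle, so sgn(φ) = (−1)^1 and φ is odd.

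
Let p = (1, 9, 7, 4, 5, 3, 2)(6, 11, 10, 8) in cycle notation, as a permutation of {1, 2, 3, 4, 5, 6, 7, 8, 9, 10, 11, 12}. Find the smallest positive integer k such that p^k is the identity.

The disjoint cycles have lengths 7, 4, 1.
The order is lcm(7, 4) = 28.

28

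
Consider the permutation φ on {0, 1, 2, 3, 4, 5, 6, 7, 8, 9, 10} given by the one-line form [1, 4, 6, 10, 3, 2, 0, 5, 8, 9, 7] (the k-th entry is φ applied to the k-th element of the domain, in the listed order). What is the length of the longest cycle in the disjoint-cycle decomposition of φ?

9

Decomposing into disjoint cycles gives (0 1 4 3 10 7 5 2 6); the longest has length 9.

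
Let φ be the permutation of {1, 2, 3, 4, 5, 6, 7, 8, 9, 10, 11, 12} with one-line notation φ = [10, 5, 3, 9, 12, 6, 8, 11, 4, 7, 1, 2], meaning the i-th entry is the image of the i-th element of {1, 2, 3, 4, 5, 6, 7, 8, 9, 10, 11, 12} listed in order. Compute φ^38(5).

2

Tracing 5 → 12 → … returns to 5 after 3 steps, so 5 lies in a 3-cycle (2, 5, 12).
On a 3-cycle, φ^3 is the identity, so φ^38 = φ^2 there (38 ≡ 2 mod 3).
Advancing 2 steps from 5: 5 → 12 → 2.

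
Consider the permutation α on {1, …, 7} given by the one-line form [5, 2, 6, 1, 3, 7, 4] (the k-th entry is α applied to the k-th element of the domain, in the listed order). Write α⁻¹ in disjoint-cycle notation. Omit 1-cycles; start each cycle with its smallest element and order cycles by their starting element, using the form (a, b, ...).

(1, 4, 7, 6, 3, 5)

First write α in disjoint cycles: (1, 5, 3, 6, 7, 4).
The inverse reverses every cycle; in canonical form, α⁻¹ = (1, 4, 7, 6, 3, 5).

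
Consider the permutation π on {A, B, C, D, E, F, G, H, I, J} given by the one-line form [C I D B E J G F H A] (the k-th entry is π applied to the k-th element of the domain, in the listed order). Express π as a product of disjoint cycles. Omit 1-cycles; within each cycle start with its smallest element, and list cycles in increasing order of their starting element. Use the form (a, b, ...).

(A, C, D, B, I, H, F, J)

Iterating π from A gives A → C → D → B → I → H → F → J → A; that is the 8-cycle (A, C, D, B, I, H, F, J).
Repeating from the next unused element and collecting all non-trivial cycles gives (A, C, D, B, I, H, F, J).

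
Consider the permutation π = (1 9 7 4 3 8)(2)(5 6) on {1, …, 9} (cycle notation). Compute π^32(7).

3

7 lies in the 6-cycle (1 9 7 4 3 8).
Since the cycle has length 6, π^32 acts on it the same as π^2 (32 mod 6 = 2).
Stepping 2 places around the cycle: 7 → 4 → 3.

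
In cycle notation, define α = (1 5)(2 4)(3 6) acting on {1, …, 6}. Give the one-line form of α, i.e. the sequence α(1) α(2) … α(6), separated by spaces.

5 4 6 2 1 3

Each element maps to the next entry in its cycle (wrapping to the front): 1↦5, 2↦4, 3↦6, 4↦2, 5↦1, 6↦3.
So the one-line form is 5 4 6 2 1 3.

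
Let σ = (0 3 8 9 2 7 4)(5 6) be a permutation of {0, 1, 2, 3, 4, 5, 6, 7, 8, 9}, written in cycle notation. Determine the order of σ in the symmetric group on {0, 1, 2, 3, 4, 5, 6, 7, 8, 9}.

14

The disjoint cycles have lengths 7, 2, 1.
The order is lcm(7, 2) = 14.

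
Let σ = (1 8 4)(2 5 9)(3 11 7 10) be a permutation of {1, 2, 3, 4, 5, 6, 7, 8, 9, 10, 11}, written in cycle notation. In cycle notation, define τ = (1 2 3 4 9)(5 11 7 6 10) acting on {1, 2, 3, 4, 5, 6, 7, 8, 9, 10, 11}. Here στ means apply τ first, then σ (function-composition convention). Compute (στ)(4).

(στ)(4) = σ(τ(4)). τ(4) = 9, then σ(9) = 2. So (στ)(4) = 2.

2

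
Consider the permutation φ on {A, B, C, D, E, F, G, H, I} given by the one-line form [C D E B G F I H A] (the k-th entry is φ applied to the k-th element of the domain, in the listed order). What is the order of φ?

10

Decomposing into disjoint cycles gives cycle lengths 5, 2, 1, 1.
The order of φ is the least common multiple of its cycle lengths: lcm(5, 2) = 10.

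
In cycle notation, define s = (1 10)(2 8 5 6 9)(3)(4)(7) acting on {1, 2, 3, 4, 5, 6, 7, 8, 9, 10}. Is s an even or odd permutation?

The cycle lengths are 5, 2, 1, 1, 1.
A cycle of length ℓ contributes ℓ−1 transpositions, so s is a product of 4 + 1 = 5 transpositions — odd.

odd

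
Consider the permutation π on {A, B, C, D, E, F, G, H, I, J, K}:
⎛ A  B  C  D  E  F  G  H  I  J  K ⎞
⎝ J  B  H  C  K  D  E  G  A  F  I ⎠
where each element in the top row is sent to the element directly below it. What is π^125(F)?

E

Tracing F → D → … returns to F after 10 steps, so F lies in a 10-cycle (A J F D C H G E K I).
On a 10-cycle, π^10 is the identity, so π^125 = π^5 there (125 ≡ 5 mod 10).
Stepping 5 places around the cycle: F → D → C → H → G → E.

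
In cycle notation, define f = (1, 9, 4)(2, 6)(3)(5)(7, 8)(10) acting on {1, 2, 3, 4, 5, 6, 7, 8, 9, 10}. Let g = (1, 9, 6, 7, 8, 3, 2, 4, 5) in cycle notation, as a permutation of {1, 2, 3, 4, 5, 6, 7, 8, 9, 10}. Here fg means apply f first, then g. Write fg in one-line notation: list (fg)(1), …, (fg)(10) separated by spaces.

6 7 2 9 1 4 3 8 5 10

Chase each element through f then g: 1 → 9 → 6; 2 → 6 → 7; 3 → 3 → 2; 4 → 1 → 9; 5 → 5 → 1; 6 → 2 → 4; 7 → 8 → 3; 8 → 7 → 8; 9 → 4 → 5; 10 → 10 → 10.
So fg in one-line form is 6 7 2 9 1 4 3 8 5 10.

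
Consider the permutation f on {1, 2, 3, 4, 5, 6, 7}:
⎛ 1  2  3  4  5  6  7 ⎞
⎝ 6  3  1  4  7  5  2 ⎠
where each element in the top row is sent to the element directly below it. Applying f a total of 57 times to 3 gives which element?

5

Tracing 3 → 1 → … returns to 3 after 6 steps, so 3 lies in a 6-cycle (1 6 5 7 2 3).
Powers repeat with period 6 on this cycle, and 57 mod 6 = 3, so f^57(3) = f^3(3).
Stepping 3 places around the cycle: 3 → 1 → 6 → 5.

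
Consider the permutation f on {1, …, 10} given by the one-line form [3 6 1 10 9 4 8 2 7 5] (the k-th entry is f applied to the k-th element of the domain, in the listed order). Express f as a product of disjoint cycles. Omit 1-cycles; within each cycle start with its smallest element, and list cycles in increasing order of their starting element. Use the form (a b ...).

(1 3)(2 6 4 10 5 9 7 8)

Start at 1 and follow images: 1 → 3 → 1, giving the cycle (1 3).
Repeating from the next unused element and collecting all non-trivial cycles gives (1 3)(2 6 4 10 5 9 7 8).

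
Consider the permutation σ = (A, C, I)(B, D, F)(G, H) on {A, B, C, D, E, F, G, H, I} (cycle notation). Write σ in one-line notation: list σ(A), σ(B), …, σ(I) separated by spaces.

C D I F E B H G A

Each element maps to the next entry in its cycle (wrapping to the front): A→C, B→D, C→I, D→F, E→E, F→B, G→H, H→G, I→A.
So the one-line form is C D I F E B H G A.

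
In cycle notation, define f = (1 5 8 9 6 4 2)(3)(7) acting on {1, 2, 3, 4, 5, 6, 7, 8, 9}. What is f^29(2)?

2 lies in the 7-cycle (1 5 8 9 6 4 2).
Since the cycle has length 7, f^29 acts on it the same as f^1 (29 mod 7 = 1).
Stepping 1 place around the cycle: 2 → 1.

1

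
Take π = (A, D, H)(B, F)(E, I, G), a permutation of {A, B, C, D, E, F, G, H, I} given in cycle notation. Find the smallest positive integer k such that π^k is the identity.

6

The cycle type of π is (3, 3, 2, 1).
Since disjoint cycles commute, ord(π) = lcm(3, 3, 2) = 6.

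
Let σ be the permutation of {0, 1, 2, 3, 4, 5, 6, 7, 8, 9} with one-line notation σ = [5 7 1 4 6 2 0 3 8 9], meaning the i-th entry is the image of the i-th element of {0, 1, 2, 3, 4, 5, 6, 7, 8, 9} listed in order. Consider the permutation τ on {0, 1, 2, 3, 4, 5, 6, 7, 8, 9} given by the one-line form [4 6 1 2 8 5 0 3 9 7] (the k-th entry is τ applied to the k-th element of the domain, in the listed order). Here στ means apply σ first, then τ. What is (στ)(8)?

(στ)(8) = τ(σ(8)). σ(8) = 8, then τ(8) = 9. So (στ)(8) = 9.

9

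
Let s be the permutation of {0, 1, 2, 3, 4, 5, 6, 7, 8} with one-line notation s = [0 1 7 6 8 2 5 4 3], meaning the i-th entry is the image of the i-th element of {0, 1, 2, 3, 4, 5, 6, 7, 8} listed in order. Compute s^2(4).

3

Tracing 4 → 8 → … returns to 4 after 7 steps, so 4 lies in a 7-cycle (2 7 4 8 3 6 5).
Stepping 2 places around the cycle: 4 → 8 → 3.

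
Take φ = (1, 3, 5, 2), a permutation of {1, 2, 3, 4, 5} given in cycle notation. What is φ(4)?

4 does not appear in any cycle of φ, so it is a fixed point: φ(4) = 4.

4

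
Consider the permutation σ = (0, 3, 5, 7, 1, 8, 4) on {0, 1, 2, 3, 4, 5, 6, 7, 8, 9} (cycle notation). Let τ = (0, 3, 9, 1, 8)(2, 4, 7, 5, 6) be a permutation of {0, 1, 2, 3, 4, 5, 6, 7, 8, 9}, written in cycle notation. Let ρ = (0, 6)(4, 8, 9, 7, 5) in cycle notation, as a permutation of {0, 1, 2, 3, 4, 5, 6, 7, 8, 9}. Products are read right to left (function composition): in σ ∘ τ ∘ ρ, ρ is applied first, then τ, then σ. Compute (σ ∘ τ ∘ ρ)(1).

Apply the permutations in order: ρ(1) = 1, then τ(1) = 8, then σ(8) = 4. So (σ ∘ τ ∘ ρ)(1) = 4.

4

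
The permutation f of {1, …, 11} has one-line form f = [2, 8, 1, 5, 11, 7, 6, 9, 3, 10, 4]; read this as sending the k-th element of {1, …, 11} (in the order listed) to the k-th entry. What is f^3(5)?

Tracing 5 → 11 → … returns to 5 after 3 steps, so 5 lies in a 3-cycle (4, 5, 11).
Powers repeat with period 3 on this cycle, and 3 mod 3 = 0, so f^3(5) = f^0(5).
So f^3(5) = 5.

5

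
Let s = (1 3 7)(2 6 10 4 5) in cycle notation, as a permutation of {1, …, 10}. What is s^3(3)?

3 lies in the 3-cycle (1 3 7).
Powers repeat with period 3 on this cycle, and 3 mod 3 = 0, so s^3(3) = s^0(3).
So s^3(3) = 3.

3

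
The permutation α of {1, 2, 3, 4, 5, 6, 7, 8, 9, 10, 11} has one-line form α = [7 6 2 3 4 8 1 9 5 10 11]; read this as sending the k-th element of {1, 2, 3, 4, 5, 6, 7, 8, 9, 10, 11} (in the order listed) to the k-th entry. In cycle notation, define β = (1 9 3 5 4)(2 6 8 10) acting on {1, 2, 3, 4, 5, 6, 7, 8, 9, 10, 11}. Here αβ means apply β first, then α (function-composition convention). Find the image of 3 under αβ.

4

(αβ)(3) = α(β(3)). β(3) = 5, then α(5) = 4. So (αβ)(3) = 4.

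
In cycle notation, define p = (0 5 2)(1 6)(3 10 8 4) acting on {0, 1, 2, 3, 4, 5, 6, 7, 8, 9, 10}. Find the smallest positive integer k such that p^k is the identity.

12

The cycle type of p is (4, 3, 2, 1, 1).
Since disjoint cycles commute, ord(p) = lcm(4, 3, 2) = 12.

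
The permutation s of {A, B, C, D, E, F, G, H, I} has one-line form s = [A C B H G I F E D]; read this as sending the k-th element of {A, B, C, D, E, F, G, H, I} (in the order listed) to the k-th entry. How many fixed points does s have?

The fixed points (elements with s(x) = x) are {A}, so there is 1.

1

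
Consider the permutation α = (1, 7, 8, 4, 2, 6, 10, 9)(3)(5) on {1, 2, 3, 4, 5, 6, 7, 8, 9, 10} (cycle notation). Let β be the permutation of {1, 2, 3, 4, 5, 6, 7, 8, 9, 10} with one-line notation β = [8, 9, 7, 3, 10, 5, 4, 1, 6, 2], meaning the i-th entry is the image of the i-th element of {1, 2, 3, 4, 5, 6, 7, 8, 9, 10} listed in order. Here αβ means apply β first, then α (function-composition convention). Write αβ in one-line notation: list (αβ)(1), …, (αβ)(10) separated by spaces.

(αβ)(x) = α(β(x)). Computing each image: α(β(1)) = α(8) = 4, α(β(2)) = α(9) = 1, α(β(3)) = α(7) = 8, α(β(4)) = α(3) = 3, α(β(5)) = α(10) = 9, α(β(6)) = α(5) = 5, α(β(7)) = α(4) = 2, α(β(8)) = α(1) = 7, α(β(9)) = α(6) = 10, α(β(10)) = α(2) = 6.
Hence αβ = [4 1 8 3 9 5 2 7 10 6].

4 1 8 3 9 5 2 7 10 6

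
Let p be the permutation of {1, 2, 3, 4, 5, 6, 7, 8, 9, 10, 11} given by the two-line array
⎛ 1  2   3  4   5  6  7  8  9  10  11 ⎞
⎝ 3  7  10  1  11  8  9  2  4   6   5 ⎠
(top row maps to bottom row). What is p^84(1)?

6

Tracing 1 → 3 → … returns to 1 after 9 steps, so 1 lies in a 9-cycle (1, 3, 10, 6, 8, 2, 7, 9, 4).
Powers repeat with period 9 on this cycle, and 84 mod 9 = 3, so p^84(1) = p^3(1).
Advancing 3 steps from 1: 1 → 3 → 10 → 6.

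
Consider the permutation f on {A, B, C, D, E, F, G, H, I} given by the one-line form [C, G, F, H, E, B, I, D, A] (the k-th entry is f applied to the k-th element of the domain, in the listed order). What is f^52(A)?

Tracing A → C → … returns to A after 6 steps, so A lies in a 6-cycle (A, C, F, B, G, I).
Since the cycle has length 6, f^52 acts on it the same as f^4 (52 mod 6 = 4).
Advancing 4 steps from A: A → C → F → B → G.

G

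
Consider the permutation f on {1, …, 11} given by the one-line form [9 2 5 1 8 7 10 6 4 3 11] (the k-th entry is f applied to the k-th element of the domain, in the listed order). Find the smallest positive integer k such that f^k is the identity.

6

The disjoint-cycle form of f has cycle lengths 6, 3, 1, 1.
The order is lcm(6, 3) = 6.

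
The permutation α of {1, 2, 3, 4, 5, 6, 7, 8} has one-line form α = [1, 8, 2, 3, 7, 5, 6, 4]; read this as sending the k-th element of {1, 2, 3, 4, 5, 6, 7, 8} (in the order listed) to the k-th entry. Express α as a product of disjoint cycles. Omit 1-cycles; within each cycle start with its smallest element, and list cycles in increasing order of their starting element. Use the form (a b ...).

Iterating α from 2 gives 2 → 8 → 4 → 3 → 2; that is the 4-cycle (2 8 4 3).
Repeating from the next unused element and collecting all non-trivial cycles gives (2 8 4 3)(5 7 6).

(2 8 4 3)(5 7 6)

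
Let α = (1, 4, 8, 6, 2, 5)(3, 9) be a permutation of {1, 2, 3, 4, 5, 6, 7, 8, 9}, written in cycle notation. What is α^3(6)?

6 lies in the 6-cycle (1, 4, 8, 6, 2, 5).
Stepping 3 places around the cycle: 6 → 2 → 5 → 1.

1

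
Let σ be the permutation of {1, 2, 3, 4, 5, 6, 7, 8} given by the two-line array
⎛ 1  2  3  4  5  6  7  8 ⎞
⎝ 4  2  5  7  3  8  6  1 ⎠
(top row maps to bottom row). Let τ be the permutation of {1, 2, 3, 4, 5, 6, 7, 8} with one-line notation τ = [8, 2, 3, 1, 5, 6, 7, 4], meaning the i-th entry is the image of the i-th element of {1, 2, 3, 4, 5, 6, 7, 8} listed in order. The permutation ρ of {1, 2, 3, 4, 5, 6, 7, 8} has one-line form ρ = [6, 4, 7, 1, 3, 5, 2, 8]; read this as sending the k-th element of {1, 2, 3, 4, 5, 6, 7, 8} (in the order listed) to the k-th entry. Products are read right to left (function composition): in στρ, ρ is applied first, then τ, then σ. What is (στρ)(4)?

1

(στρ)(4) = σ(τ(ρ(4))). ρ(4) = 1, then τ(1) = 8, then σ(8) = 1, so the result is 1.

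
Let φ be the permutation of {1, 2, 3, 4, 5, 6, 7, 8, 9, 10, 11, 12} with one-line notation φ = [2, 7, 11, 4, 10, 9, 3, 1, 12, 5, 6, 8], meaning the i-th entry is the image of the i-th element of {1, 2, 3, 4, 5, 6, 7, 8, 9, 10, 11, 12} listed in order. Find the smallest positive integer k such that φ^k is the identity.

18

Writing φ as disjoint cycles, the cycle lengths are 9, 2, 1.
The order of φ is the least common multiple of its cycle lengths: lcm(9, 2) = 18.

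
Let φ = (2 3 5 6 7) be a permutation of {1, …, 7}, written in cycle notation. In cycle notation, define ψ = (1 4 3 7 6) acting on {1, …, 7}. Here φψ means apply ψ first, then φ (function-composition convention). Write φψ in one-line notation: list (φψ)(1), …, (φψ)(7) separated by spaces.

4 3 2 5 6 1 7

(φψ)(x) = φ(ψ(x)). Computing each image: φ(ψ(1)) = φ(4) = 4, φ(ψ(2)) = φ(2) = 3, φ(ψ(3)) = φ(7) = 2, φ(ψ(4)) = φ(3) = 5, φ(ψ(5)) = φ(5) = 6, φ(ψ(6)) = φ(1) = 1, φ(ψ(7)) = φ(6) = 7.
Hence φψ = [4 3 2 5 6 1 7].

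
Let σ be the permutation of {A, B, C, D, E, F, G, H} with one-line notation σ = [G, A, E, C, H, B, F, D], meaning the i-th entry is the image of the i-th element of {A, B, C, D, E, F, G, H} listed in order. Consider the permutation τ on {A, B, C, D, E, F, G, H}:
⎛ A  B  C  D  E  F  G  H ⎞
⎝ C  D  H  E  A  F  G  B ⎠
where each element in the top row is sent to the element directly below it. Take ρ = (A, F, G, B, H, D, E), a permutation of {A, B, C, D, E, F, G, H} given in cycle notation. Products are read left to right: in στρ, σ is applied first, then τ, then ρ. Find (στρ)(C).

F

Apply the permutations in order: σ(C) = E, then τ(E) = A, then ρ(A) = F. So (στρ)(C) = F.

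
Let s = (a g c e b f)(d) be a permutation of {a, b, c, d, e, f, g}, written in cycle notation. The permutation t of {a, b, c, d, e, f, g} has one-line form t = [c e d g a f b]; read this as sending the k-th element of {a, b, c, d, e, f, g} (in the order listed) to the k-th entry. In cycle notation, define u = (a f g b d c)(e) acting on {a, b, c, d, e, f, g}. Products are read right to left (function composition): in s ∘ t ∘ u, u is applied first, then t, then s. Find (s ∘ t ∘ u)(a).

Chase a: u(a) = f; t(f) = f; s(f) = a. Hence (s ∘ t ∘ u)(a) = a.

a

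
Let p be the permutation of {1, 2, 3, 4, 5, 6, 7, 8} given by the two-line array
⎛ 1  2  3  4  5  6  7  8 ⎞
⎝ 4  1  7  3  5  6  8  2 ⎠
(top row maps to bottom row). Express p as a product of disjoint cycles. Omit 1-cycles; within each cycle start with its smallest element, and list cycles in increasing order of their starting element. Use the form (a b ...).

(1 4 3 7 8 2)

From 1: 1 → 4 → 3 → 7 → 8 → 2 → 1, closing the cycle (1 4 3 7 8 2).
Continuing from each remaining unvisited element yields (1 4 3 7 8 2).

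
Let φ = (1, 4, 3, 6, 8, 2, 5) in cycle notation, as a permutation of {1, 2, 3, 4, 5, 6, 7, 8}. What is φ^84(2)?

2 lies in the 7-cycle (1, 4, 3, 6, 8, 2, 5).
On a 7-cycle, φ^7 is the identity, so φ^84 = φ^0 there (84 ≡ 0 mod 7).
So φ^84(2) = 2.

2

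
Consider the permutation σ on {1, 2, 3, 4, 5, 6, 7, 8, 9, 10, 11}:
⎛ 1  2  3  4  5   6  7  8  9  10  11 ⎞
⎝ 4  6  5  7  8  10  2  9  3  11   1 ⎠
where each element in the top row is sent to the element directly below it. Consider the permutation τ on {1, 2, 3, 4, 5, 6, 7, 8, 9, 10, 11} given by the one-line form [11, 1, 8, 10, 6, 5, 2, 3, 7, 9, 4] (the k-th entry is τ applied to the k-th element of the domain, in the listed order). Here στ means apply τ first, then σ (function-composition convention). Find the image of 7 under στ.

τ(7) = 2, then σ(2) = 6; composing gives (στ)(7) = 6.

6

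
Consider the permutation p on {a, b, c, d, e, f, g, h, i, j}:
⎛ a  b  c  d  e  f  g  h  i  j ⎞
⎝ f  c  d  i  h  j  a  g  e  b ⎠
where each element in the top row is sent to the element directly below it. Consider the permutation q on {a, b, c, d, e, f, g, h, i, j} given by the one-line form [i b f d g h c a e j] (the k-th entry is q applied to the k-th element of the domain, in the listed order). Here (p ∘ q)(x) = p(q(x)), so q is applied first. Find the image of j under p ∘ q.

q(j) = j, then p(j) = b; composing gives (p ∘ q)(j) = b.

b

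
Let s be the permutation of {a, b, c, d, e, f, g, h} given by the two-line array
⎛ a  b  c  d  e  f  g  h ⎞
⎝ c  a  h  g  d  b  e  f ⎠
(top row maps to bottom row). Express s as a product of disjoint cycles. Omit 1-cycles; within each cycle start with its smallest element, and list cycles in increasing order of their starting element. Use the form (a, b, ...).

(a, c, h, f, b)(d, g, e)

Iterating s from a gives a → c → h → f → b → a; that is the 5-cycle (a, c, h, f, b).
Continuing from each remaining unvisited element yields (a, c, h, f, b)(d, g, e).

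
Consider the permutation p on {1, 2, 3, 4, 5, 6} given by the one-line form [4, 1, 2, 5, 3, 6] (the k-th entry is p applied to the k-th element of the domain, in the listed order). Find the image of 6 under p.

6 is element number 6 of the domain, and entry number 6 of the one-line form is 6, so p(6) = 6.

6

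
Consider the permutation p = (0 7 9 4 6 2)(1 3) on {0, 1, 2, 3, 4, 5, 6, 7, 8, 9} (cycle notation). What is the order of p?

6

The cycle type of p is (6, 2, 1, 1).
Since disjoint cycles commute, ord(p) = lcm(6, 2) = 6.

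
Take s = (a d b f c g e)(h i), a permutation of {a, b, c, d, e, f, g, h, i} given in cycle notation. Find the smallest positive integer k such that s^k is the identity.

14

The cycle type of s is (7, 2).
The order of s is the least common multiple of its cycle lengths: lcm(7, 2) = 14.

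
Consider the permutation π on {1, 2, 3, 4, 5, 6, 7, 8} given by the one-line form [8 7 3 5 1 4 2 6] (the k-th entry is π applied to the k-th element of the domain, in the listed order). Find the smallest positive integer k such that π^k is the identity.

The disjoint-cycle form of π has cycle lengths 5, 2, 1.
Since disjoint cycles commute, ord(π) = lcm(5, 2) = 10.

10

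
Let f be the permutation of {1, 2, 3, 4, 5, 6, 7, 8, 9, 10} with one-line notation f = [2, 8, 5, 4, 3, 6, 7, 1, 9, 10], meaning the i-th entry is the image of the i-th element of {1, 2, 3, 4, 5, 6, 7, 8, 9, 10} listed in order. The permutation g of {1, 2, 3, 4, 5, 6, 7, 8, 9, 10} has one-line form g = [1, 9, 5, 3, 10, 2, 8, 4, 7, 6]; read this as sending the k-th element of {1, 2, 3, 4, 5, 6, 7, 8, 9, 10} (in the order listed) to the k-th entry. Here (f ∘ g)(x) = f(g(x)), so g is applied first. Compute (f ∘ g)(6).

8

(f ∘ g)(6) = f(g(6)). g(6) = 2, then f(2) = 8. So (f ∘ g)(6) = 8.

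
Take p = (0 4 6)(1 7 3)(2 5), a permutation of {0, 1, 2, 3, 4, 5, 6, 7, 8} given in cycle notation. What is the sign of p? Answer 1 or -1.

The cycle lengths are 3, 3, 2, 1.
A cycle of length ℓ contributes ℓ−1 transpositions, so p is a product of 2 + 2 + 1 = 5 transpositions — odd.

-1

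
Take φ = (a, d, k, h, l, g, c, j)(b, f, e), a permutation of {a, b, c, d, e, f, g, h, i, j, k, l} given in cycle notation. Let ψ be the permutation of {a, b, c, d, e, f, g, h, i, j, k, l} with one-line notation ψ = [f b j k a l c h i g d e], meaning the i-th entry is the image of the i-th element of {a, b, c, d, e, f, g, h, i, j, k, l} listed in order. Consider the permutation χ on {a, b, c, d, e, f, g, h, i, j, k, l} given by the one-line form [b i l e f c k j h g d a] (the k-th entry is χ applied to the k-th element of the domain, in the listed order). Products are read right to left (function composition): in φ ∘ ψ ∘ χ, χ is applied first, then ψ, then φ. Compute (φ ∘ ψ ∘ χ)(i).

l

(φ ∘ ψ ∘ χ)(i) = φ(ψ(χ(i))). χ(i) = h, then ψ(h) = h, then φ(h) = l, so the result is l.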